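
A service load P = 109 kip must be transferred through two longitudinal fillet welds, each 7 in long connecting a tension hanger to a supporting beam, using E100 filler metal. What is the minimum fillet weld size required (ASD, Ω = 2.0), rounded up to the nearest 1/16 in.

w = 3/8 in

E100XX → F_EXX = 100 ksi.
Total weld length L = 14 in.
Required throat t_e = P × Ω / (0.6 F_EXX × L) = 109 × 2.0 / (0.6 × 100 × 14) = 0.2595 in.
Required leg w = t_e / 0.707 = 0.3671 in → use 3/8 in.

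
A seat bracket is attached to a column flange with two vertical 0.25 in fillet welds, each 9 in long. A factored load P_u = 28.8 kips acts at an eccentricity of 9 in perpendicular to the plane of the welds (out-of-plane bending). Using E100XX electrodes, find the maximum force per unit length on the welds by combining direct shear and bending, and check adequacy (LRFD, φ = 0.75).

E100XX → F_EXX = 100 ksi.
L_w = 2 × 9 = 18 in; section modulus (unit throat) S = 2 × L²/6 = 27 in².
Direct shear f_v = P/L_w = 28.8/18 = 1.6 kip/in.
Moment M = P × e = 28.8 × 9 = 259.2 kip·in; bending f_b = M/S = 9.6 kip/in.
f_max = √(f_v² + f_b²) = √(1.6² + 9.6²) = 9.732 kip/in.
φr_n = 0.75 × 0.6 × 100 × (0.707 × 0.25) = 7.954 kip/in → NOT adequate.

f_max ≈ 9.73 kip/in; NOT adequate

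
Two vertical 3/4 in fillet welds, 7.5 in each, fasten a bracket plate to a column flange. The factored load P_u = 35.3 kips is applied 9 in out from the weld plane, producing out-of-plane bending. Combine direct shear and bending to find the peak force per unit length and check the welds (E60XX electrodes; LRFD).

f_max ≈ 17.1 kip/in; NOT adequate

E60XX → F_EXX = 60 ksi.
L_w = 2 × 7.5 = 15 in; section modulus (unit throat) S = 2 × L²/6 = 18.75 in².
Direct shear f_v = P/L_w = 35.3/15 = 2.353 kip/in.
Moment M = P × e = 35.3 × 9 = 317.7 kip·in; bending f_b = M/S = 16.94 kip/in.
f_max = √(f_v² + f_b²) = √(2.353² + 16.94²) = 17.11 kip/in.
φr_n = 0.75 × 0.6 × 60 × (0.707 × 0.75) = 14.32 kip/in → NOT adequate.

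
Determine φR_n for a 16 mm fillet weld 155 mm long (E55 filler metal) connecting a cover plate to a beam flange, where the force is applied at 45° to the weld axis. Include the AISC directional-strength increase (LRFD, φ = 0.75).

φR_n ≈ 563 kN

E55XX → F_EXX = 550 MPa.
t_e = 0.707 × 16 = 11.31 mm; A_we = 11.31 × 155 = 1753 mm².
Directional factor: 1.0 + 0.5 sin^1.5(45°) = 1.297.
F_nw = 0.6 × 550 × 1.297 = 428.1 MPa.
φR_n = 0.75 × 428.1 × 1753 × 10⁻³ = 563 kN.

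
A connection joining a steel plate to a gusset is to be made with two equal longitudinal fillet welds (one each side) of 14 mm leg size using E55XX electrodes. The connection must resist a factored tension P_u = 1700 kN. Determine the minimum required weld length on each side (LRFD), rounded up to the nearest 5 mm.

E55XX → F_EXX = 550 MPa.
Throat t_e = 0.707 × 14 = 9.898 mm.
φr_n = 0.75 × 0.6 × 550 × 9.898 × 10⁻³ = 2.45 kN/mm.
L_req = P_u / φr_n = 1700 / 2.45 = 693.9 mm total.
Per side: 693.9 / 2 = 347 mm.
Round up → use L = 350 mm on each side.

L = 350 mm on each side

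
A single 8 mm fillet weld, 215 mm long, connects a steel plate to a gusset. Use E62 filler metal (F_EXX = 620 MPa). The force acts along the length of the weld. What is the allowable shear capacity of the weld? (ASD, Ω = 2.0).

Effective throat t_e = 0.707 × 8 = 5.656 mm.
Total length L = 215 mm; A_we = 5.656 × 215 = 1216 mm².
F_nw = 0.6 F_EXX = 0.6 × 620 = 372 MPa.
R_n = 372 × 1216 × 10⁻³ = 452.4 kN; R_n/Ω = 452.4/2.0 = 226.2 kN.

R_n/Ω ≈ 226 kN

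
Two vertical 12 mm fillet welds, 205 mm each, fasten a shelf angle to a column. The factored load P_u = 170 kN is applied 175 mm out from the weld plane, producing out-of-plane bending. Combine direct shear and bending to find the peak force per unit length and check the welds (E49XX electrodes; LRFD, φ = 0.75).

f_max ≈ 2160 N/mm; NOT adequate

E49XX → F_EXX = 490 MPa.
L_w = 2 × 205 = 410 mm; section modulus (unit throat) S = 2 × L²/6 = 14010 mm².
Direct shear f_v = P/L_w = 170×10³/410 = 414.6 N/mm.
Moment M = P × e = 170×10³ × 175 = 29750000 N·mm; bending f_b = M/S = 2124 N/mm.
f_max = √(f_v² + f_b²) = √(414.6² + 2124²) = 2164 N/mm.
φr_n = 0.75 × 0.6 × 490 × (0.707 × 12) = 1871 N/mm → NOT adequate.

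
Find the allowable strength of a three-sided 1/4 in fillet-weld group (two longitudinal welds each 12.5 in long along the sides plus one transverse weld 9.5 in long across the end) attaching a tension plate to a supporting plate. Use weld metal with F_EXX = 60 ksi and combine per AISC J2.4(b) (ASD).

t_e = 0.707 × 0.25 = 0.1767 in.
R_nwl = 0.6 × 60 × 0.1767 × 25 = 159.1 kip (longitudinal, 2 welds).
R_nwt = 0.6 × 60 × 0.1767 × 9.5 = 60.45 kip (transverse, base value).
(i) R_nwl + R_nwt = 219.5 kip; (ii) 0.85 R_nwl + 1.5 R_nwt = 225.9 kip.
R_n = max = 225.9 kip [governs: (ii)]; R_n/Ω = 112.9 kip.

R_n/Ω ≈ 113 kip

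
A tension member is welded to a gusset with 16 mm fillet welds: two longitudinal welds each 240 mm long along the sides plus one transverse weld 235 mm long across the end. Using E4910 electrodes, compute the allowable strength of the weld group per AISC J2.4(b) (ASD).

R_n/Ω ≈ 1260 kN

E49XX → F_EXX = 490 MPa.
t_e = 0.707 × 16 = 11.31 mm.
R_nwl = 0.6 × 490 × 11.31 × 480 × 10⁻³ = 1596 kN (longitudinal, 2 welds).
R_nwt = 0.6 × 490 × 11.31 × 235 × 10⁻³ = 781.5 kN (transverse, base value).
(i) R_nwl + R_nwt = 2378 kN; (ii) 0.85 R_nwl + 1.5 R_nwt = 2529 kN.
R_n = max = 2529 kN [governs: (ii)]; R_n/Ω = 1265 kN.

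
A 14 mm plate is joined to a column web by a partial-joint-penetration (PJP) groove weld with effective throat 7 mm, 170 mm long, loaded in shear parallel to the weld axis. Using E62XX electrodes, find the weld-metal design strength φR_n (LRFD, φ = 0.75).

φR_n ≈ 332 kN

E62XX → F_EXX = 620 MPa.
Effective throat (given) t_e = 7 mm.
A_we = 7 × 170 = 1190 mm².
F_nw = 0.6 F_EXX = 372 MPa.
φR_n = 0.75 × 372 × 1190 × 10⁻³ = 332 kN.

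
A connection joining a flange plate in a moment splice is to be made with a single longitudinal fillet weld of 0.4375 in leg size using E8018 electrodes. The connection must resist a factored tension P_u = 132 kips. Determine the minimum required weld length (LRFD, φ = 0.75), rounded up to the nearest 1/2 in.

E80XX → F_EXX = 80 ksi.
Throat t_e = 0.707 × 0.4375 = 0.3093 in.
φr_n = 0.75 × 0.6 × 80 × 0.3093 = 11.14 kips/in.
L_req = P_u / φr_n = 132 / 11.14 = 11.85 in total.
Round up → use L = 12 in.

L = 12 in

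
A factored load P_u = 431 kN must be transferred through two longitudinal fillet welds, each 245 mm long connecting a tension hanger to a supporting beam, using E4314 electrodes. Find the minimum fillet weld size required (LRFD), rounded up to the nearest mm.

E43XX → F_EXX = 430 MPa.
Total weld length L = 490 mm.
Required throat t_e = P_u / (φ × 0.6 F_EXX × L) = 431 / (0.75 × 0.6 × 430 × 490 × 10⁻³) = 4.546 mm.
Required leg w = t_e / 0.707 = 6.43 mm → use 7 mm.

w = 7 mm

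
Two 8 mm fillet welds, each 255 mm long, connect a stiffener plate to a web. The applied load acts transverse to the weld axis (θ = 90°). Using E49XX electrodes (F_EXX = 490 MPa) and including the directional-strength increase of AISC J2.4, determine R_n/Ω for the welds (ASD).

R_n/Ω ≈ 636 kN

t_e = 0.707 × 8 = 5.656 mm; A_we = 5.656 × 510 = 2885 mm².
Directional factor: 1.0 + 0.5 sin^1.5(90°) = 1.5.
F_nw = 0.6 × 490 × 1.5 = 441 MPa.
R_n/Ω = (441 × 2885) / 2.0 × 10⁻³ = 636 kN.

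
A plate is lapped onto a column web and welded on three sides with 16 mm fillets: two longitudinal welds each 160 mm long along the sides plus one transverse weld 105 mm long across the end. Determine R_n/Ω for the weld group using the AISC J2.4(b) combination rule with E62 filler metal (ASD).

R_n/Ω ≈ 904 kN

E62XX → F_EXX = 620 MPa.
t_e = 0.707 × 16 = 11.31 mm.
R_nwl = 0.6 × 620 × 11.31 × 320 × 10⁻³ = 1347 kN (longitudinal, 2 welds).
R_nwt = 0.6 × 620 × 11.31 × 105 × 10⁻³ = 441.8 kN (transverse, base value).
(i) R_nwl + R_nwt = 1788 kN; (ii) 0.85 R_nwl + 1.5 R_nwt = 1807 kN.
R_n = max = 1807 kN [governs: (ii)]; R_n/Ω = 903.7 kN.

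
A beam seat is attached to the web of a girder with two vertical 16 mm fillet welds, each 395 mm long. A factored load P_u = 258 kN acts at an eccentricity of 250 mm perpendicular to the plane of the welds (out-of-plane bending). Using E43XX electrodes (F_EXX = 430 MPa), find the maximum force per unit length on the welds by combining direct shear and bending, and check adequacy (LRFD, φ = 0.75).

f_max ≈ 1280 N/mm; adequate

L_w = 2 × 395 = 790 mm; section modulus (unit throat) S = 2 × L²/6 = 52010 mm².
Direct shear f_v = P/L_w = 258×10³/790 = 326.6 N/mm.
Moment M = P × e = 258×10³ × 250 = 64500000 N·mm; bending f_b = M/S = 1240 N/mm.
f_max = √(f_v² + f_b²) = √(326.6² + 1240²) = 1282 N/mm.
φr_n = 0.75 × 0.6 × 430 × (0.707 × 16) = 2189 N/mm → adequate.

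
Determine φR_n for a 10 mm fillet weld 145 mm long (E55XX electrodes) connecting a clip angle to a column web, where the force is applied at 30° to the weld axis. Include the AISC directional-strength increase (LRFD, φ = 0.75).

E55XX → F_EXX = 550 MPa.
t_e = 0.707 × 10 = 7.07 mm; A_we = 7.07 × 145 = 1025 mm².
Directional factor: 1.0 + 0.5 sin^1.5(30°) = 1.177.
F_nw = 0.6 × 550 × 1.177 = 388.3 MPa.
φR_n = 0.75 × 388.3 × 1025 × 10⁻³ = 298.6 kN.

φR_n ≈ 299 kN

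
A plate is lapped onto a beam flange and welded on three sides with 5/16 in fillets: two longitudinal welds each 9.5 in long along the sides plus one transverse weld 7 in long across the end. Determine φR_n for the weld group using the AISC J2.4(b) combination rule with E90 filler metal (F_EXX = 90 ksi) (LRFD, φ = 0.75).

t_e = 0.707 × 0.3125 = 0.2209 in.
R_nwl = 0.6 × 90 × 0.2209 × 19 = 226.7 kip (longitudinal, 2 welds).
R_nwt = 0.6 × 90 × 0.2209 × 7 = 83.51 kip (transverse, base value).
(i) R_nwl + R_nwt = 310.2 kip; (ii) 0.85 R_nwl + 1.5 R_nwt = 318 kip.
R_n = max = 318 kip [governs: (ii)]; φR_n = 238.5 kip.

φR_n ≈ 238 kip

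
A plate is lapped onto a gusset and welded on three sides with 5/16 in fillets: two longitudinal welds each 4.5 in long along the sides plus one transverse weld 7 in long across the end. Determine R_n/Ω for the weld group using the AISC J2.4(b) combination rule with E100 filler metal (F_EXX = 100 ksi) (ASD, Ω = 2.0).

R_n/Ω ≈ 120 kip

t_e = 0.707 × 0.3125 = 0.2209 in.
R_nwl = 0.6 × 100 × 0.2209 × 9 = 119.3 kip (longitudinal, 2 welds).
R_nwt = 0.6 × 100 × 0.2209 × 7 = 92.79 kip (transverse, base value).
(i) R_nwl + R_nwt = 212.1 kip; (ii) 0.85 R_nwl + 1.5 R_nwt = 240.6 kip.
R_n = max = 240.6 kip [governs: (ii)]; R_n/Ω = 120.3 kip.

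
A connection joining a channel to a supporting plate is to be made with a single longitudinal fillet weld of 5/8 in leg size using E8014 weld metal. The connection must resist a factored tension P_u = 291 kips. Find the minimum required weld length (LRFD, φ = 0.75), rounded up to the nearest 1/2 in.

L = 18.5 in

E80XX → F_EXX = 80 ksi.
Throat t_e = 0.707 × 0.625 = 0.4419 in.
φr_n = 0.75 × 0.6 × 80 × 0.4419 = 15.91 kips/in.
L_req = P_u / φr_n = 291 / 15.91 = 18.29 in total.
Round up → use L = 18.5 in.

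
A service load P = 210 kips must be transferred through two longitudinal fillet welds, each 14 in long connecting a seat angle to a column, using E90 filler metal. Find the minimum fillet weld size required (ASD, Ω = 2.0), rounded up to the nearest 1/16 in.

w = 7/16 in

E90XX → F_EXX = 90 ksi.
Total weld length L = 28 in.
Required throat t_e = P × Ω / (0.6 F_EXX × L) = 210 × 2.0 / (0.6 × 90 × 28) = 0.2778 in.
Required leg w = t_e / 0.707 = 0.3929 in → use 7/16 in.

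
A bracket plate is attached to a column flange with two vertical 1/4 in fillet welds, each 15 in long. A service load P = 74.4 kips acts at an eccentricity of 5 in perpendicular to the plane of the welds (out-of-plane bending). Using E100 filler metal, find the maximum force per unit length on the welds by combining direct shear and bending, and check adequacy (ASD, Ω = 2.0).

E100XX → F_EXX = 100 ksi.
L_w = 2 × 15 = 30 in; section modulus (unit throat) S = 2 × L²/6 = 75 in².
Direct shear f_v = P/L_w = 74.4/30 = 2.48 kip/in.
Moment M = P × e = 74.4 × 5 = 372 kip·in; bending f_b = M/S = 4.96 kip/in.
f_max = √(f_v² + f_b²) = √(2.48² + 4.96²) = 5.545 kip/in.
r_n/Ω = (1/2.0) × 0.6 × 100 × (0.707 × 0.25) = 5.302 kip/in → NOT adequate.

f_max ≈ 5.55 kip/in; NOT adequate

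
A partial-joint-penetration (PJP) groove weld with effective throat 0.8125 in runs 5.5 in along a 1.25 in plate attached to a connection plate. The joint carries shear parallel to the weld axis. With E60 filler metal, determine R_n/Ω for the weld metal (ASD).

E60XX → F_EXX = 60 ksi.
Effective throat (given) t_e = 0.8125 in.
A_we = 0.8125 × 5.5 = 4.469 in².
F_nw = 0.6 F_EXX = 36 ksi.
R_n/Ω = (36 × 4.469) / 2.0 = 80.44 kips.

R_n/Ω ≈ 80.4 kips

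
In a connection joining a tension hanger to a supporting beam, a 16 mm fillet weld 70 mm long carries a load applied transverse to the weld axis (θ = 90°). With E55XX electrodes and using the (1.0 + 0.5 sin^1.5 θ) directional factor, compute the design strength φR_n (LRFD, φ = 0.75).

φR_n ≈ 294 kN

E55XX → F_EXX = 550 MPa.
t_e = 0.707 × 16 = 11.31 mm; A_we = 11.31 × 70 = 791.8 mm².
Directional factor: 1.0 + 0.5 sin^1.5(90°) = 1.5.
F_nw = 0.6 × 550 × 1.5 = 495 MPa.
φR_n = 0.75 × 495 × 791.8 × 10⁻³ = 294 kN.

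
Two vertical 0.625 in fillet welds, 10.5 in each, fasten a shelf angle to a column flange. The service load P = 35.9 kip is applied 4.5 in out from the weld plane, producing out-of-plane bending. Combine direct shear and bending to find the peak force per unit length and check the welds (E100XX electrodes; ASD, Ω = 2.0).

f_max ≈ 4.72 kip/in; adequate

E100XX → F_EXX = 100 ksi.
L_w = 2 × 10.5 = 21 in; section modulus (unit throat) S = 2 × L²/6 = 36.75 in².
Direct shear f_v = P/L_w = 35.9/21 = 1.71 kip/in.
Moment M = P × e = 35.9 × 4.5 = 161.55 kip·in; bending f_b = M/S = 4.396 kip/in.
f_max = √(f_v² + f_b²) = √(1.71² + 4.396²) = 4.717 kip/in.
r_n/Ω = (1/2.0) × 0.6 × 100 × (0.707 × 0.625) = 13.26 kip/in → adequate.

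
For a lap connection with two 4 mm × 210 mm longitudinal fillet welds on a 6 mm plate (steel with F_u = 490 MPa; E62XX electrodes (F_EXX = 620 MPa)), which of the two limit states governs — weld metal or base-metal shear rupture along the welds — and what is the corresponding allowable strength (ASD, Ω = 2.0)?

R_n/Ω ≈ 221 kN (weld metal governs)

t_e = 0.707 × 4 = 2.828 mm; L = 420 mm.
Weld metal: R_n/Ω = (1/2.0) × 0.6 × 620 × 2.828 × 420 × 10⁻³ = 220.9 kN.
Base metal (shear rupture): R_n/Ω = (1/2.0) × 0.6 × 490 × 6 × 420 × 10⁻³ = 370.4 kN.
Governing: weld metal.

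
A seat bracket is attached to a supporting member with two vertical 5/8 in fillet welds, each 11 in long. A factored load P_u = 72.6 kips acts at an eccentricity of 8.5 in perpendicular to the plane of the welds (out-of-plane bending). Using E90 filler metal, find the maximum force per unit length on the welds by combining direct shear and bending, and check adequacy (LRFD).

E90XX → F_EXX = 90 ksi.
L_w = 2 × 11 = 22 in; section modulus (unit throat) S = 2 × L²/6 = 40.33 in².
Direct shear f_v = P/L_w = 72.6/22 = 3.3 kip/in.
Moment M = P × e = 72.6 × 8.5 = 617.1 kip·in; bending f_b = M/S = 15.3 kip/in.
f_max = √(f_v² + f_b²) = √(3.3² + 15.3²) = 15.65 kip/in.
φr_n = 0.75 × 0.6 × 90 × (0.707 × 0.625) = 17.9 kip/in → adequate.

f_max ≈ 15.7 kip/in; adequate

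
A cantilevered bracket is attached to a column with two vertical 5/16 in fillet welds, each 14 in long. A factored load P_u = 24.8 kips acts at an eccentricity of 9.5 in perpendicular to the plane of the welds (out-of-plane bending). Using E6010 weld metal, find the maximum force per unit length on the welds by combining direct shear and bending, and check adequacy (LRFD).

f_max ≈ 3.71 kip/in; adequate

E60XX → F_EXX = 60 ksi.
L_w = 2 × 14 = 28 in; section modulus (unit throat) S = 2 × L²/6 = 65.33 in².
Direct shear f_v = P/L_w = 24.8/28 = 0.8857 kip/in.
Moment M = P × e = 24.8 × 9.5 = 235.6 kip·in; bending f_b = M/S = 3.606 kip/in.
f_max = √(f_v² + f_b²) = √(0.8857² + 3.606²) = 3.713 kip/in.
φr_n = 0.75 × 0.6 × 60 × (0.707 × 0.3125) = 5.965 kip/in → adequate.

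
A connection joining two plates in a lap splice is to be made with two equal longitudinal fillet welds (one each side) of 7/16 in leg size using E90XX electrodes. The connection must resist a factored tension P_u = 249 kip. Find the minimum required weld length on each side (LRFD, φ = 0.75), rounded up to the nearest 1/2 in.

E90XX → F_EXX = 90 ksi.
Throat t_e = 0.707 × 0.4375 = 0.3093 in.
φr_n = 0.75 × 0.6 × 90 × 0.3093 = 12.53 kip/in.
L_req = P_u / φr_n = 249 / 12.53 = 19.88 in total.
Per side: 19.88 / 2 = 9.938 in.
Round up → use L = 10 in on each side.

L = 10 in on each side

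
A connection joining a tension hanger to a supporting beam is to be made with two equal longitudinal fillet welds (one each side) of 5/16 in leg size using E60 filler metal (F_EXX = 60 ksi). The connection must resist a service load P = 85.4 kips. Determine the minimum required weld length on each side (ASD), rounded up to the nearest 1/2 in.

Throat t_e = 0.707 × 0.3125 = 0.2209 in.
r_n/Ω = (0.6 × 60 × 0.2209) / 2.0 = 3.977 kip/in.
L_req = P / (r_n/Ω) = 85.4 / 3.977 = 21.47 in total.
Per side: 21.47 / 2 = 10.74 in.
Round up → use L = 11 in on each side.

L = 11 in on each side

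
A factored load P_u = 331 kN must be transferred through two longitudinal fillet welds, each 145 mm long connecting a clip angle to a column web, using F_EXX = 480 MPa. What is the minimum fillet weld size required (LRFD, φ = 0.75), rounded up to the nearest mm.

w = 8 mm

Total weld length L = 290 mm.
Required throat t_e = P_u / (φ × 0.6 F_EXX × L) = 331 / (0.75 × 0.6 × 480 × 290 × 10⁻³) = 5.284 mm.
Required leg w = t_e / 0.707 = 7.474 mm → use 8 mm.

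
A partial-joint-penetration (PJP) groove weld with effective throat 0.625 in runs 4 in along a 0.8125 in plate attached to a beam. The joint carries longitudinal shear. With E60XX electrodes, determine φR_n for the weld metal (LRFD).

φR_n ≈ 67.5 kips

E60XX → F_EXX = 60 ksi.
Effective throat (given) t_e = 0.625 in.
A_we = 0.625 × 4 = 2.5 in².
F_nw = 0.6 F_EXX = 36 ksi.
φR_n = 0.75 × 36 × 2.5 = 67.5 kips.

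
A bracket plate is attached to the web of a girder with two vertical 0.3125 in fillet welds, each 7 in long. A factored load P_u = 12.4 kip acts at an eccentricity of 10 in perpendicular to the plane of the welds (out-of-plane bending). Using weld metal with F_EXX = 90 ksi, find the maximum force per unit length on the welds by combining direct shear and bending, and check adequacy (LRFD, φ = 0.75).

L_w = 2 × 7 = 14 in; section modulus (unit throat) S = 2 × L²/6 = 16.33 in².
Direct shear f_v = P/L_w = 12.4/14 = 0.8857 kip/in.
Moment M = P × e = 12.4 × 10 = 124 kip·in; bending f_b = M/S = 7.592 kip/in.
f_max = √(f_v² + f_b²) = √(0.8857² + 7.592²) = 7.643 kip/in.
φr_n = 0.75 × 0.6 × 90 × (0.707 × 0.3125) = 8.948 kip/in → adequate.

f_max ≈ 7.64 kip/in; adequate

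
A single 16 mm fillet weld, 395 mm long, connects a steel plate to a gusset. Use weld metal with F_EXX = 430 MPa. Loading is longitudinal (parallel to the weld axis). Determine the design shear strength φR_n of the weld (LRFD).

Effective throat t_e = 0.707 × 16 = 11.31 mm.
Total length L = 395 mm; A_we = 11.31 × 395 = 4468 mm².
F_nw = 0.6 F_EXX = 0.6 × 430 = 258 MPa.
φR_n = 0.75 × 258 × 4468 × 10⁻³ = 864.6 kN.

φR_n ≈ 865 kN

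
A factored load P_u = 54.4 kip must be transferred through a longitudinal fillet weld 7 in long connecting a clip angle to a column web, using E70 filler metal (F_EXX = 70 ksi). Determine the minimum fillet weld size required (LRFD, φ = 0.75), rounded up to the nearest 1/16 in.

w = 3/8 in

Total weld length L = 7 in.
Required throat t_e = P_u / (φ × 0.6 F_EXX × L) = 54.4 / (0.75 × 0.6 × 70 × 7) = 0.2467 in.
Required leg w = t_e / 0.707 = 0.349 in → use 3/8 in.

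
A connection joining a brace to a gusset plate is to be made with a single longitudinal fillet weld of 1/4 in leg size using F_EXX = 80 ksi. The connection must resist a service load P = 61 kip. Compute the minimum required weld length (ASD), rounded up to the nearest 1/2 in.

Throat t_e = 0.707 × 0.25 = 0.1767 in.
r_n/Ω = (0.6 × 80 × 0.1767) / 2.0 = 4.242 kip/in.
L_req = P / (r_n/Ω) = 61 / 4.242 = 14.38 in total.
Round up → use L = 14.5 in.

L = 14.5 in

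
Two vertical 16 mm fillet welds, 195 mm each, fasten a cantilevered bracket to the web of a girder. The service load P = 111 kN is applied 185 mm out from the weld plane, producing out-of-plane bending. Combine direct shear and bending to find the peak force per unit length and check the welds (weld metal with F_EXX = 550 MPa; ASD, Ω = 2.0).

f_max ≈ 1640 N/mm; adequate

L_w = 2 × 195 = 390 mm; section modulus (unit throat) S = 2 × L²/6 = 12680 mm².
Direct shear f_v = P/L_w = 111×10³/390 = 284.6 N/mm.
Moment M = P × e = 111×10³ × 185 = 20535000 N·mm; bending f_b = M/S = 1620 N/mm.
f_max = √(f_v² + f_b²) = √(284.6² + 1620²) = 1645 N/mm.
r_n/Ω = (1/2.0) × 0.6 × 550 × (0.707 × 16) = 1866 N/mm → adequate.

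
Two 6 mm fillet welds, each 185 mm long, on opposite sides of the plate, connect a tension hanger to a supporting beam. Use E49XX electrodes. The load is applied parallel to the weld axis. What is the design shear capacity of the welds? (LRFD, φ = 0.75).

φR_n ≈ 346 kN

E49XX → F_EXX = 490 MPa.
Effective throat t_e = 0.707 × 6 = 4.242 mm.
Total length L = 370 mm; A_we = 4.242 × 370 = 1570 mm².
F_nw = 0.6 F_EXX = 0.6 × 490 = 294 MPa.
φR_n = 0.75 × 294 × 1570 × 10⁻³ = 346.1 kN.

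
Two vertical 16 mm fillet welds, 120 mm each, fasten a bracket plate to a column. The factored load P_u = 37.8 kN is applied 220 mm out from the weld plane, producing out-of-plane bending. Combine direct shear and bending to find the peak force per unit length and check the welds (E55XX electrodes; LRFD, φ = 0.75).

E55XX → F_EXX = 550 MPa.
L_w = 2 × 120 = 240 mm; section modulus (unit throat) S = 2 × L²/6 = 4800 mm².
Direct shear f_v = P/L_w = 37.8×10³/240 = 157.5 N/mm.
Moment M = P × e = 37.8×10³ × 220 = 8316000 N·mm; bending f_b = M/S = 1732 N/mm.
f_max = √(f_v² + f_b²) = √(157.5² + 1732²) = 1740 N/mm.
φr_n = 0.75 × 0.6 × 550 × (0.707 × 16) = 2800 N/mm → adequate.

f_max ≈ 1740 N/mm; adequate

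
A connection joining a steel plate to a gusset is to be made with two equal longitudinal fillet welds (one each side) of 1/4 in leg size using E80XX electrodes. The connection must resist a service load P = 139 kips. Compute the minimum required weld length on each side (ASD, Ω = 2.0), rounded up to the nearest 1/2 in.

L = 16.5 in on each side

E80XX → F_EXX = 80 ksi.
Throat t_e = 0.707 × 0.25 = 0.1767 in.
r_n/Ω = (0.6 × 80 × 0.1767) / 2.0 = 4.242 kip/in.
L_req = P / (r_n/Ω) = 139 / 4.242 = 32.77 in total.
Per side: 32.77 / 2 = 16.38 in.
Round up → use L = 16.5 in on each side.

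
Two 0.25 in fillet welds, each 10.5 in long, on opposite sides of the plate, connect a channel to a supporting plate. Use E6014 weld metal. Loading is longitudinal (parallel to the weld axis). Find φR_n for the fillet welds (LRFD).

φR_n ≈ 100 kips

E60XX → F_EXX = 60 ksi.
Effective throat t_e = 0.707 × 0.25 = 0.1767 in.
Total length L = 21 in; A_we = 0.1767 × 21 = 3.712 in².
F_nw = 0.6 F_EXX = 0.6 × 60 = 36 ksi.
φR_n = 0.75 × 36 × 3.712 = 100.2 kips.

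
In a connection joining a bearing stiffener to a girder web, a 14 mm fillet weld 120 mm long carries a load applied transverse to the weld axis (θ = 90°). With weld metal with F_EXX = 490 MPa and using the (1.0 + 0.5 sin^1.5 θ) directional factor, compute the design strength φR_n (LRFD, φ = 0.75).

t_e = 0.707 × 14 = 9.898 mm; A_we = 9.898 × 120 = 1188 mm².
Directional factor: 1.0 + 0.5 sin^1.5(90°) = 1.5.
F_nw = 0.6 × 490 × 1.5 = 441 MPa.
φR_n = 0.75 × 441 × 1188 × 10⁻³ = 392.9 kN.

φR_n ≈ 393 kN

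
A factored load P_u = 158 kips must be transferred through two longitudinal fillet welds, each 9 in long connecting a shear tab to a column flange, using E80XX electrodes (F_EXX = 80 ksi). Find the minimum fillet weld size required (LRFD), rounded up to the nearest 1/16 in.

Total weld length L = 18 in.
Required throat t_e = P_u / (φ × 0.6 F_EXX × L) = 158 / (0.75 × 0.6 × 80 × 18) = 0.2438 in.
Required leg w = t_e / 0.707 = 0.3449 in → use 3/8 in.

w = 3/8 in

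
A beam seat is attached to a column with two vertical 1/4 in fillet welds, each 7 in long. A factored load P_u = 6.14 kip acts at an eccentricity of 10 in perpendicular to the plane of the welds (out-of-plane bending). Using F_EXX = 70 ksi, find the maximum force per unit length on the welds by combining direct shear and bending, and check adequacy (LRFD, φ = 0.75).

L_w = 2 × 7 = 14 in; section modulus (unit throat) S = 2 × L²/6 = 16.33 in².
Direct shear f_v = P/L_w = 6.14/14 = 0.4386 kip/in.
Moment M = P × e = 6.14 × 10 = 61.4 kip·in; bending f_b = M/S = 3.759 kip/in.
f_max = √(f_v² + f_b²) = √(0.4386² + 3.759²) = 3.785 kip/in.
φr_n = 0.75 × 0.6 × 70 × (0.707 × 0.25) = 5.568 kip/in → adequate.

f_max ≈ 3.78 kip/in; adequate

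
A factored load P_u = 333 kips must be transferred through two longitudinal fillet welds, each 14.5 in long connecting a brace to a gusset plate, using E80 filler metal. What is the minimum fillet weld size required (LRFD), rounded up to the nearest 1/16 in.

E80XX → F_EXX = 80 ksi.
Total weld length L = 29 in.
Required throat t_e = P_u / (φ × 0.6 F_EXX × L) = 333 / (0.75 × 0.6 × 80 × 29) = 0.319 in.
Required leg w = t_e / 0.707 = 0.4512 in → use 1/2 in.

w = 1/2 in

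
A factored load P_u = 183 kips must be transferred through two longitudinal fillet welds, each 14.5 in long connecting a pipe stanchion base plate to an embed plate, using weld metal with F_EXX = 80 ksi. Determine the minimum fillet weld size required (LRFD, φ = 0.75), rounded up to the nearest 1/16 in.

Total weld length L = 29 in.
Required throat t_e = P_u / (φ × 0.6 F_EXX × L) = 183 / (0.75 × 0.6 × 80 × 29) = 0.1753 in.
Required leg w = t_e / 0.707 = 0.2479 in → use 1/4 in.

w = 1/4 in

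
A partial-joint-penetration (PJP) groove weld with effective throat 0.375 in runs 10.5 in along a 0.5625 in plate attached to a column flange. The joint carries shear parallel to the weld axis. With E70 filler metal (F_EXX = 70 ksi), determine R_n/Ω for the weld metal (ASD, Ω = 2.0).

R_n/Ω ≈ 82.7 kips

Effective throat (given) t_e = 0.375 in.
A_we = 0.375 × 10.5 = 3.938 in².
F_nw = 0.6 F_EXX = 42 ksi.
R_n/Ω = (42 × 3.938) / 2.0 = 82.69 kips.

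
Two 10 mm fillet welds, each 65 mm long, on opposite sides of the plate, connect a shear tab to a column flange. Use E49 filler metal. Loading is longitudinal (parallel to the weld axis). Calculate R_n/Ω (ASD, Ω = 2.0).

R_n/Ω ≈ 135 kN

E49XX → F_EXX = 490 MPa.
Effective throat t_e = 0.707 × 10 = 7.07 mm.
Total length L = 130 mm; A_we = 7.07 × 130 = 919.1 mm².
F_nw = 0.6 F_EXX = 0.6 × 490 = 294 MPa.
R_n = 294 × 919.1 × 10⁻³ = 270.2 kN; R_n/Ω = 270.2/2.0 = 135.1 kN.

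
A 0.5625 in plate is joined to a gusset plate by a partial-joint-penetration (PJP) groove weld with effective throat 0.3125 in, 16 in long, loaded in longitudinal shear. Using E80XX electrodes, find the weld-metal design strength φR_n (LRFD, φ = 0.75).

E80XX → F_EXX = 80 ksi.
Effective throat (given) t_e = 0.3125 in.
A_we = 0.3125 × 16 = 5 in².
F_nw = 0.6 F_EXX = 48 ksi.
φR_n = 0.75 × 48 × 5 = 180 kip.

φR_n ≈ 180 kip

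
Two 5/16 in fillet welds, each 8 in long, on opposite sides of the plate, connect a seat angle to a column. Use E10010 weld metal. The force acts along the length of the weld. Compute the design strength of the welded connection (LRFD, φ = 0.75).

φR_n ≈ 159 kip

E100XX → F_EXX = 100 ksi.
Effective throat t_e = 0.707 × 0.3125 = 0.2209 in.
Total length L = 16 in; A_we = 0.2209 × 16 = 3.535 in².
F_nw = 0.6 F_EXX = 0.6 × 100 = 60 ksi.
φR_n = 0.75 × 60 × 3.535 = 159.1 kip.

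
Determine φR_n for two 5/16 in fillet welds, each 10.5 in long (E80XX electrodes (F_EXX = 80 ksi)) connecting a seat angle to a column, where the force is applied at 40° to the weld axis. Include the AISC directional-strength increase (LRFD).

t_e = 0.707 × 0.3125 = 0.2209 in; A_we = 0.2209 × 21 = 4.64 in².
Directional factor: 1.0 + 0.5 sin^1.5(40°) = 1.258.
F_nw = 0.6 × 80 × 1.258 = 60.37 ksi.
φR_n = 0.75 × 60.37 × 4.64 = 210.1 kip.

φR_n ≈ 210 kip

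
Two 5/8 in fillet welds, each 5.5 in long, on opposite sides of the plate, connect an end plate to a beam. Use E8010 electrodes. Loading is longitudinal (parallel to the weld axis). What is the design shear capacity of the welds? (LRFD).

φR_n ≈ 175 kips

E80XX → F_EXX = 80 ksi.
Effective throat t_e = 0.707 × 0.625 = 0.4419 in.
Total length L = 11 in; A_we = 0.4419 × 11 = 4.861 in².
F_nw = 0.6 F_EXX = 0.6 × 80 = 48 ksi.
φR_n = 0.75 × 48 × 4.861 = 175 kips.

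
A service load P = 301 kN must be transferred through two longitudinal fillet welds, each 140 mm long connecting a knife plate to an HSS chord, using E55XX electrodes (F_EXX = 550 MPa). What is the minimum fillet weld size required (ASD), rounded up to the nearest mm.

Total weld length L = 280 mm.
Required throat t_e = P × Ω / (0.6 F_EXX × L) = 301 × 2.0 / (0.6 × 550 × 280 × 10⁻³) = 6.515 mm.
Required leg w = t_e / 0.707 = 9.215 mm → use 10 mm.

w = 10 mm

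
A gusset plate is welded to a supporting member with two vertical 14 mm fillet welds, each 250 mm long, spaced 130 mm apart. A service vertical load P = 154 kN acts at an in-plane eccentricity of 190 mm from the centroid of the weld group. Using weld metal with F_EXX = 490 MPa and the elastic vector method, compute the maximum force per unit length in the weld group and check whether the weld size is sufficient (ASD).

f_max ≈ 1050 N/mm; adequate

Total weld length L_w = 500 mm. Treat welds as unit-width lines.
Polar moment about centroid: J = 2[d³/12 + d(b/2)²] = 2[250³/12 + 250×65²] = 4717000 mm³.
Direct shear f_v = P/L_w = 154×10³ / 500 = 308 N/mm (vertical).
Torsion M = P·e = 154×10³ × 190 = 29260000 N·mm.
Critical point at (x, y) = (65, 125) from centroid. f_tx = M·y/J = 775.4 N/mm; f_ty = M·x/J = 403.2 N/mm.
Resultant f_max = √[f_tx² + (f_v + f_ty)²] = √[775.4² + (308 + 403.2)²] = 1052 N/mm.
Capacity per unit length: r_n/Ω = (1/2.0) × 0.6 × 490 × (0.707 × 14) = 1455 N/mm.
1052 ≤ 1455 → adequate.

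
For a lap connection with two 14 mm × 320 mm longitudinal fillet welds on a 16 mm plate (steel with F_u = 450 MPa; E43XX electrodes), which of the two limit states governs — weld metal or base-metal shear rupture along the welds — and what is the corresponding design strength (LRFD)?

φR_n ≈ 1230 kN (weld metal governs)

E43XX → F_EXX = 430 MPa.
t_e = 0.707 × 14 = 9.898 mm; L = 640 mm.
Weld metal: φR_n = 0.75 × 0.6 × 430 × 9.898 × 640 × 10⁻³ = 1226 kN.
Base metal (shear rupture): φR_n = 0.75 × 0.6 × 450 × 16 × 640 × 10⁻³ = 2074 kN.
Governing: weld metal.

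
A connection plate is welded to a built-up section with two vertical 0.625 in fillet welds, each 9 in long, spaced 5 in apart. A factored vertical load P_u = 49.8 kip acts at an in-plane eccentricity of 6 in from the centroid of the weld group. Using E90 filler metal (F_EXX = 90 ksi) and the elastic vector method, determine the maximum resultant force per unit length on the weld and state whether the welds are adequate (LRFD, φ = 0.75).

Total weld length L_w = 18 in. Treat welds as unit-width lines.
Polar moment about centroid: J = 2[d³/12 + d(b/2)²] = 2[9³/12 + 9×2.5²] = 234 in³.
Direct shear f_v = P/L_w = 49.8 / 18 = 2.767 kip/in (vertical).
Torsion M = P·e = 49.8 × 6 = 298.8 kip·in.
Critical point at (x, y) = (2.5, 4.5) from centroid. f_tx = M·y/J = 5.746 kip/in; f_ty = M·x/J = 3.192 kip/in.
Resultant f_max = √[f_tx² + (f_v + f_ty)²] = √[5.746² + (2.767 + 3.192)²] = 8.278 kip/in.
Capacity per unit length: φr_n = 0.75 × 0.6 × 90 × (0.707 × 0.625) = 17.9 kip/in.
8.278 ≤ 17.9 → adequate.

f_max ≈ 8.28 kip/in; adequate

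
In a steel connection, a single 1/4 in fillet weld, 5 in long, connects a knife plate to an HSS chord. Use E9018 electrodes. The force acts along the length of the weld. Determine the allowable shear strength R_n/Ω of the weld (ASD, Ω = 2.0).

E90XX → F_EXX = 90 ksi.
Effective throat t_e = 0.707 × 0.25 = 0.1767 in.
Total length L = 5 in; A_we = 0.1767 × 5 = 0.8837 in².
F_nw = 0.6 F_EXX = 0.6 × 90 = 54 ksi.
R_n = 54 × 0.8837 = 47.72 kips; R_n/Ω = 47.72/2.0 = 23.86 kips.

R_n/Ω ≈ 23.9 kips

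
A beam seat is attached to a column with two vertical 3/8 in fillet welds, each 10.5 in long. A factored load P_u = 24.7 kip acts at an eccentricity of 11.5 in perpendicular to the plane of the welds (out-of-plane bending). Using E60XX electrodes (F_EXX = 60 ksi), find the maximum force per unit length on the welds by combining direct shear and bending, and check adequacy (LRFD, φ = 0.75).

L_w = 2 × 10.5 = 21 in; section modulus (unit throat) S = 2 × L²/6 = 36.75 in².
Direct shear f_v = P/L_w = 24.7/21 = 1.176 kip/in.
Moment M = P × e = 24.7 × 11.5 = 284.05 kip·in; bending f_b = M/S = 7.729 kip/in.
f_max = √(f_v² + f_b²) = √(1.176² + 7.729²) = 7.818 kip/in.
φr_n = 0.75 × 0.6 × 60 × (0.707 × 0.375) = 7.158 kip/in → NOT adequate.

f_max ≈ 7.82 kip/in; NOT adequate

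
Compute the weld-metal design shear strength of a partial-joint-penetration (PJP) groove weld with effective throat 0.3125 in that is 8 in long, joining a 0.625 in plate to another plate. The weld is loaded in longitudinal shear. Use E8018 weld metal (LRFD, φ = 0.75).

E80XX → F_EXX = 80 ksi.
Effective throat (given) t_e = 0.3125 in.
A_we = 0.3125 × 8 = 2.5 in².
F_nw = 0.6 F_EXX = 48 ksi.
φR_n = 0.75 × 48 × 2.5 = 90 kip.

φR_n ≈ 90 kip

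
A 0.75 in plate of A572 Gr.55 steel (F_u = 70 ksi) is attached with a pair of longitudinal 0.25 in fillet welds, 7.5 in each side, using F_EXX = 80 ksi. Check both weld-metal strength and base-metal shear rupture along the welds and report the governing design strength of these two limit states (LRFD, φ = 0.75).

t_e = 0.707 × 0.25 = 0.1767 in; L = 15 in.
Weld metal: φR_n = 0.75 × 0.6 × 80 × 0.1767 × 15 = 95.45 kips.
Base metal (shear rupture): φR_n = 0.75 × 0.6 × 70 × 0.75 × 15 = 354.4 kips.
Governing: weld metal.

φR_n ≈ 95.4 kips (weld metal governs)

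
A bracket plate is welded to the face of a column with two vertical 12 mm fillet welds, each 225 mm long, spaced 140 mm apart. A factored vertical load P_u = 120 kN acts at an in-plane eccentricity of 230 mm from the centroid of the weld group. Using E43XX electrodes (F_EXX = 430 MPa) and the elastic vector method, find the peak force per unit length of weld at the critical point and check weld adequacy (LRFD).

Total weld length L_w = 450 mm. Treat welds as unit-width lines.
Polar moment about centroid: J = 2[d³/12 + d(b/2)²] = 2[225³/12 + 225×70²] = 4103000 mm³.
Direct shear f_v = P/L_w = 120×10³ / 450 = 266.7 N/mm (vertical).
Torsion M = P·e = 120×10³ × 230 = 27600000 N·mm.
Critical point at (x, y) = (70, 112.5) from centroid. f_tx = M·y/J = 756.7 N/mm; f_ty = M·x/J = 470.8 N/mm.
Resultant f_max = √[f_tx² + (f_v + f_ty)²] = √[756.7² + (266.7 + 470.8)²] = 1057 N/mm.
Capacity per unit length: φr_n = 0.75 × 0.6 × 430 × (0.707 × 12) = 1642 N/mm.
1057 ≤ 1642 → adequate.

f_max ≈ 1060 N/mm; adequate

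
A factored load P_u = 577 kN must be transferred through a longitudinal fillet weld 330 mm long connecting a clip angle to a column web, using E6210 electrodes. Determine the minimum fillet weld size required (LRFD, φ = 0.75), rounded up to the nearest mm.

w = 9 mm

E62XX → F_EXX = 620 MPa.
Total weld length L = 330 mm.
Required throat t_e = P_u / (φ × 0.6 F_EXX × L) = 577 / (0.75 × 0.6 × 620 × 330 × 10⁻³) = 6.267 mm.
Required leg w = t_e / 0.707 = 8.864 mm → use 9 mm.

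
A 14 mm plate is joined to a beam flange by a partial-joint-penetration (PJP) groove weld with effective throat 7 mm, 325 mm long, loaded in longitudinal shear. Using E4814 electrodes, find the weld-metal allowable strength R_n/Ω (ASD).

E48XX → F_EXX = 480 MPa.
Effective throat (given) t_e = 7 mm.
A_we = 7 × 325 = 2275 mm².
F_nw = 0.6 F_EXX = 288 MPa.
R_n/Ω = (288 × 2275) / 2.0 × 10⁻³ = 327.6 kN.

R_n/Ω ≈ 328 kN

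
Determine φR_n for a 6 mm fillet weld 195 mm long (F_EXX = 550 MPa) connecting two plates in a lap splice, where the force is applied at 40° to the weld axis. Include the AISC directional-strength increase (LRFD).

t_e = 0.707 × 6 = 4.242 mm; A_we = 4.242 × 195 = 827.2 mm².
Directional factor: 1.0 + 0.5 sin^1.5(40°) = 1.258.
F_nw = 0.6 × 550 × 1.258 = 415 MPa.
φR_n = 0.75 × 415 × 827.2 × 10⁻³ = 257.5 kN.

φR_n ≈ 257 kN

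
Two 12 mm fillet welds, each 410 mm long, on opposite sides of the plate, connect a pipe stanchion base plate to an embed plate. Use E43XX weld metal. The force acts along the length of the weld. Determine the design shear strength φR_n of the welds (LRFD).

E43XX → F_EXX = 430 MPa.
Effective throat t_e = 0.707 × 12 = 8.484 mm.
Total length L = 820 mm; A_we = 8.484 × 820 = 6957 mm².
F_nw = 0.6 F_EXX = 0.6 × 430 = 258 MPa.
φR_n = 0.75 × 258 × 6957 × 10⁻³ = 1346 kN.

φR_n ≈ 1350 kN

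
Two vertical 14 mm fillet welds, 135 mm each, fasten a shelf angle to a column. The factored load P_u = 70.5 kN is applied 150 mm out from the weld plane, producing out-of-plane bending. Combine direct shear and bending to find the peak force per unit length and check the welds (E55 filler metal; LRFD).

f_max ≈ 1760 N/mm; adequate

E55XX → F_EXX = 550 MPa.
L_w = 2 × 135 = 270 mm; section modulus (unit throat) S = 2 × L²/6 = 6075 mm².
Direct shear f_v = P/L_w = 70.5×10³/270 = 261.1 N/mm.
Moment M = P × e = 70.5×10³ × 150 = 10575000 N·mm; bending f_b = M/S = 1741 N/mm.
f_max = √(f_v² + f_b²) = √(261.1² + 1741²) = 1760 N/mm.
φr_n = 0.75 × 0.6 × 550 × (0.707 × 14) = 2450 N/mm → adequate.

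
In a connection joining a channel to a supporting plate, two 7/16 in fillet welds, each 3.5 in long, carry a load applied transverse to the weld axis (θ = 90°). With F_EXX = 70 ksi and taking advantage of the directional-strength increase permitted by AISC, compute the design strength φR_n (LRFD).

φR_n ≈ 102 kips

t_e = 0.707 × 0.4375 = 0.3093 in; A_we = 0.3093 × 7 = 2.165 in².
Directional factor: 1.0 + 0.5 sin^1.5(90°) = 1.5.
F_nw = 0.6 × 70 × 1.5 = 63 ksi.
φR_n = 0.75 × 63 × 2.165 = 102.3 kips.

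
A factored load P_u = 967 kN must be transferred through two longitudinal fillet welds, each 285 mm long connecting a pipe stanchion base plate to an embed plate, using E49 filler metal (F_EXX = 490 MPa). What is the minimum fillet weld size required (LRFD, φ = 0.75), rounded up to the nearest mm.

w = 11 mm

Total weld length L = 570 mm.
Required throat t_e = P_u / (φ × 0.6 F_EXX × L) = 967 / (0.75 × 0.6 × 490 × 570 × 10⁻³) = 7.694 mm.
Required leg w = t_e / 0.707 = 10.88 mm → use 11 mm.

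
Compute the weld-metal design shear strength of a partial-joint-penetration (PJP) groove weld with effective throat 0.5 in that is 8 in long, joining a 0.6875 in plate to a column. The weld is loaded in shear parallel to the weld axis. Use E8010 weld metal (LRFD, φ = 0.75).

φR_n ≈ 144 kips

E80XX → F_EXX = 80 ksi.
Effective throat (given) t_e = 0.5 in.
A_we = 0.5 × 8 = 4 in².
F_nw = 0.6 F_EXX = 48 ksi.
φR_n = 0.75 × 48 × 4 = 144 kips.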